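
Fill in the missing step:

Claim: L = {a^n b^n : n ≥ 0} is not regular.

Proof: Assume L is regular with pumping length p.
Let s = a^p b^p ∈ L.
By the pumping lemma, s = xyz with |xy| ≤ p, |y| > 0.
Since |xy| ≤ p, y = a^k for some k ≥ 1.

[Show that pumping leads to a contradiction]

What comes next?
Consider xy²z = a^(p+k) b^p.

Since k ≥ 1, we have p + k > p.
So xy²z has more a's than b's: (p+k) a's vs p b's.
This means xy²z ∉ L because a^n b^n requires equal counts.

This contradicts the pumping lemma which states xy²z ∈ L.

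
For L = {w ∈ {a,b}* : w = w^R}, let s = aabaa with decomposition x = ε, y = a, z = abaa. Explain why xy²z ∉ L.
xy²z = aaabaa ∉ L

Pumping with i = 2 replaces y = a by y² = aa:
- Original: s = xyz = aabaa; aabaa reversed is aabaa, the same string, so it is a palindrome and is in L
- Pumped: xy²z = ε · aa · abaa = aaabaa
- aaabaa reversed is aabaaa ≠ aaabaa, so it is not a palindrome and is not in L

The pumping lemma would require xy²z ∈ L, so this decomposition yields a contradiction.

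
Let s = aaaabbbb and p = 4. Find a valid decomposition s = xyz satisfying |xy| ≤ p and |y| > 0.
x = 'aa', y = 'aa', z = 'bbbb'

For s = aaaabbbb and p = 4, one valid decomposition is:
- x = 'aa' (length 2)
- y = 'aa' (length 2)
- z = 'bbbb' (length 4)

Verification:
- xyz = 'aa' + 'aa' + 'bbbb' = aaaabbbb ✓
- |xy| = 4 ≤ 4 ✓
- |y| = 2 > 0 ✓

All pumping lemma constraints are satisfied.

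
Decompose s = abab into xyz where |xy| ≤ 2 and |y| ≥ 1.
x = '', y = 'ab', z = 'ab'

For s = abab and p = 2, one valid decomposition is:
- x = '' (length 0)
- y = 'ab' (length 2)
- z = 'ab' (length 2)

Verification:
- xyz = '' + 'ab' + 'ab' = abab ✓
- |xy| = 2 ≤ 2 ✓
- |y| = 2 > 0 ✓

All pumping lemma constraints are satisfied.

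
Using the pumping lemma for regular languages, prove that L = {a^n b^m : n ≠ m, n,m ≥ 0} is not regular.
Assume for contradiction that L is regular, and let p ≥ 1 be the pumping length given by the pumping lemma.
Choose s = a^p b^(p + p!). Then s ∈ L because p ≠ p + p! (as p! ≥ 1), and |s| ≥ p.
By the pumping lemma, s = xyz for some x, y, z with |xy| ≤ p, |y| ≥ 1, and xy^i z ∈ L for every i ≥ 0.
Since |xy| ≤ p and the first p symbols of s are all a's, y = a^k for some k with 1 ≤ k ≤ p.
For every i ≥ 0, xy^i z = a^(p + (i − 1)k) b^(p + p!).

Because 1 ≤ k ≤ p, k divides p!. Let t = p!/k (a positive integer) and take i = t + 1.
Then the number of a's is p + tk = p + p!, which equals the number of b's.
So xy^(t+1) z = a^(p + p!) b^(p + p!) has equally many a's and b's and is NOT in L.

This contradicts the pumping lemma, which requires xy^i z ∈ L for all i ≥ 0.
Hence L = {a^n b^m : n ≠ m, n,m ≥ 0} is not regular. ∎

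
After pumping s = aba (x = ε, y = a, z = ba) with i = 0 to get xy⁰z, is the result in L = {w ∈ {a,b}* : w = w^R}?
No

xy⁰z = ε · ε · ba = ba.
ba reversed is ab ≠ ba, so it is not a palindrome and is not in L.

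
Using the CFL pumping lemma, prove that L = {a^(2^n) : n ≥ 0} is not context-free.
Assume for contradiction that L is context-free, and let p ≥ 1 be the pumping length given by the pumping lemma for CFLs.
Choose s = a^(2^p). Then s ∈ L and |s| = 2^p ≥ p.
By the CFL pumping lemma, s = uvxyz for some u, v, x, y, z with |vxy| ≤ p, |vy| ≥ 1, and uv^i xy^i z ∈ L for every i ≥ 0.
All symbols are a's, so only lengths matter: let k = |vy|, with 1 ≤ k ≤ |vxy| ≤ p < 2^p.

Take i = 2: |uv²xy²z| = 2^p + k, and 2^p < 2^p + k < 2^p + 2^p = 2^(p+1).
So the length lies strictly between consecutive powers of two and is not a power of 2; uv²xy²z ∉ L.

This contradicts the CFL pumping lemma, which requires uv^i xy^i z ∈ L for all i ≥ 0.
Hence L = {a^(2^n) : n ≥ 0} is not context-free. ∎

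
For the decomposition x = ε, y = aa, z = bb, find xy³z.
aaaaaabb

Given x = '', y = 'aa', z = 'bb' and i = 3:

xy^3z = x + y·y·...·y (3 times) + z
       = '' + 'aa'^3 + 'bb'
       = '' + 'aaaaaa' + 'bb'
       = 'aaaaaabb'

The pumped string is 'aaaaaabb' with length 8.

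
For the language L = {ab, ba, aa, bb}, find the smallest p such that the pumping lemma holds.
p = 3

For a finite language L, the pumping lemma holds vacuously if p > max|s| for s ∈ L.

The longest string in L = {ab, ba, aa, bb} has length 2.
If p = 3, then no string s ∈ L has |s| ≥ p, so the condition is vacuously true.

The minimum pumping length is p = 3.

Why no smaller p works: for any p ≤ 2, the longest string s ∈ L has |s| = 2 ≥ p, so it would
have to be pumpable; but pumping up (i = 2, 3, ...) produces ever longer strings, which cannot all lie in the
finite language L. So the pumping property fails for every p ≤ 2.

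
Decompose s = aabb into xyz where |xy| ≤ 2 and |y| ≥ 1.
x = '', y = 'a', z = 'abb'

For s = aabb and p = 2, one valid decomposition is:
- x = '' (length 0)
- y = 'a' (length 1)
- z = 'abb' (length 3)

Verification:
- xyz = '' + 'a' + 'abb' = aabb ✓
- |xy| = 1 ≤ 2 ✓
- |y| = 1 > 0 ✓

All pumping lemma constraints are satisfied.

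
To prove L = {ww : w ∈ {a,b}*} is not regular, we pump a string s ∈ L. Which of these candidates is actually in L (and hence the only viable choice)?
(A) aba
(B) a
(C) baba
(C) baba

The pumping lemma is applied to a string s that lies in L, so first check membership of each option:
- (A) aba has odd length 3, so it cannot be written as ww and is not in L ✗
- (B) a has odd length 1, so it cannot be written as ww and is not in L ✗
- (C) baba splits into halves ba · ba, which are equal, so it is in L (w = ba) ✓

Only (C) baba is in L, so it is the only candidate that could play the role of s.
(In a complete proof one picks s in terms of the pumping length p so that |s| ≥ p is guaranteed; a fixed string like baba illustrates the shape of such an s.)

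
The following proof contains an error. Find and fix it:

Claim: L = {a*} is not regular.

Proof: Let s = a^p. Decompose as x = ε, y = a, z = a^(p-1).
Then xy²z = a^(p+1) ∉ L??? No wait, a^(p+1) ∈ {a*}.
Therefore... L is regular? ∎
Error: The proof attempts to show a*  is not regular, but a* IS regular!

Correction: a* is a regular language (recognized by a simple DFA with one accepting state and self-loop on 'a'). The pumping lemma can only prove non-regularity, not regularity. For regular languages, pumping always works.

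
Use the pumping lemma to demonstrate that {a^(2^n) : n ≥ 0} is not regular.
Assume for contradiction that L is regular, and let p ≥ 1 be the pumping length given by the pumping lemma.
Choose s = a^(2^p). Then s ∈ L and |s| = 2^p ≥ p.
By the pumping lemma, s = xyz for some x, y, z with |xy| ≤ p, |y| ≥ 1, and xy^i z ∈ L for every i ≥ 0.
Here y = a^k for some k with 1 ≤ k ≤ |xy| ≤ p, and p < 2^p.

Take i = 2: |xy²z| = 2^p + k.
Now 2^p < 2^p + k ≤ 2^p + p < 2^p + 2^p = 2^(p+1).
So |xy²z| lies strictly between the consecutive powers of two 2^p and 2^(p+1), hence is not a power of 2, and xy²z ∉ L.

This contradicts the pumping lemma, which requires xy^i z ∈ L for all i ≥ 0.
Hence L = {a^(2^n) : n ≥ 0} is not regular. ∎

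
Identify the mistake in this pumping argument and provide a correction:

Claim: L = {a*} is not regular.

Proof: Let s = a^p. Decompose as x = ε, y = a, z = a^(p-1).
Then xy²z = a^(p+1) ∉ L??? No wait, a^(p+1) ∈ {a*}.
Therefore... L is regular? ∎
Error: The proof attempts to show a*  is not regular, but a* IS regular!

Correction: a* is a regular language (recognized by a simple DFA with one accepting state and self-loop on 'a'). The pumping lemma can only prove non-regularity, not regularity. For regular languages, pumping always works.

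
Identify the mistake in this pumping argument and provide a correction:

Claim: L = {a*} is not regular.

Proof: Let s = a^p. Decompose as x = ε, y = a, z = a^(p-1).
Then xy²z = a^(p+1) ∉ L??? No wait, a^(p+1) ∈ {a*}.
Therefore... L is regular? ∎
Error: The proof attempts to show a*  is not regular, but a* IS regular!

Correction: a* is a regular language (recognized by a simple DFA with one accepting state and self-loop on 'a'). The pumping lemma can only prove non-regularity, not regularity. For regular languages, pumping always works.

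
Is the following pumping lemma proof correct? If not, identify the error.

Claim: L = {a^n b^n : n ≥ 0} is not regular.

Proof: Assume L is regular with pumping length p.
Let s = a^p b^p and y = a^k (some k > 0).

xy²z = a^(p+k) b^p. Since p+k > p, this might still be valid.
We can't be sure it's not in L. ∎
The proof is INCORRECT.

Error: The conclusion is wrong.
xy²z = a^(p+k) b^p is definitely NOT in L because the number of a's (p+k) ≠ number of b's (p).
The proof incorrectly doubts what is actually a valid contradiction.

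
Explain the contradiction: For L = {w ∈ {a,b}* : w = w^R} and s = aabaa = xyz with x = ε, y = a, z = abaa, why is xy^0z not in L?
xy⁰z = abaa ∉ L

Pumping with i = 0 replaces y = a by y⁰ = ε:
- Original: s = xyz = aabaa; aabaa reversed is aabaa, the same string, so it is a palindrome and is in L
- Pumped: xy⁰z = ε · ε · abaa = abaa
- abaa reversed is aaba ≠ abaa, so it is not a palindrome and is not in L

The pumping lemma would require xy⁰z ∈ L, so this decomposition yields a contradiction.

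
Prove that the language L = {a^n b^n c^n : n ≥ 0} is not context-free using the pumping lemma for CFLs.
Assume for contradiction that L is context-free, and let p ≥ 1 be the pumping length given by the pumping lemma for CFLs.
Choose s = a^p b^p c^p. Then s ∈ L and |s| = 3p ≥ p.
By the CFL pumping lemma, s = uvxyz for some u, v, x, y, z with |vxy| ≤ p, |vy| ≥ 1, and uv^i xy^i z ∈ L for every i ≥ 0.

Because |vxy| ≤ p, the window vxy cannot contain both an a and a c: any substring of s containing both must include the entire block b^p plus at least one a and one c, so it has length ≥ p + 2 > p.
Hence at least one of the letters a, c does not occur in vy at all.

Take i = 0: the string uxz is obtained from s by deleting |vy| ≥ 1 symbols, so |uxz| = 3p − |vy| < 3p.
But the letter (a or c) that does not occur in vy still occurs exactly p times in uxz. Every string of L with exactly p copies of some letter is a^p b^p c^p, of length 3p. Since |uxz| < 3p, uxz ∉ L.

This contradicts the CFL pumping lemma, which requires uv^i xy^i z ∈ L for all i ≥ 0.
Hence L = {a^n b^n c^n : n ≥ 0} is not context-free. ∎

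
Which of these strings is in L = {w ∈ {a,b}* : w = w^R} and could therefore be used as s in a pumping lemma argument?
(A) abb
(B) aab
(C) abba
(C) abba

The pumping lemma is applied to a string s that lies in L, so first check membership of each option:
- (A) abb reversed is bba ≠ abb, so it is not a palindrome and is not in L ✗
- (B) aab reversed is baa ≠ aab, so it is not a palindrome and is not in L ✗
- (C) abba reversed is abba, the same string, so it is a palindrome and is in L ✓

Only (C) abba is in L, so it is the only candidate that could play the role of s.
(In a complete proof one picks s in terms of the pumping length p so that |s| ≥ p is guaranteed; a fixed string like abba illustrates the shape of such an s.)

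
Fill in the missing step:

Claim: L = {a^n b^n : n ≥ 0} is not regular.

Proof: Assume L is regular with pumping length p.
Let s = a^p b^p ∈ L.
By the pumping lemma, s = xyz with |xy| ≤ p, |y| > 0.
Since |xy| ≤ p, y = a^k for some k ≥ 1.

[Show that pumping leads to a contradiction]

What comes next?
Consider xy²z = a^(p+k) b^p.

Since k ≥ 1, we have p + k > p.
So xy²z has more a's than b's: (p+k) a's vs p b's.
This means xy²z ∉ L because a^n b^n requires equal counts.

This contradicts the pumping lemma which states xy²z ∈ L.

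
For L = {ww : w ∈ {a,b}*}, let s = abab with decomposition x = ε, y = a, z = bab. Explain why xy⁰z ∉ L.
xy⁰z = bab ∉ L

Pumping with i = 0 replaces y = a by y⁰ = ε:
- Original: s = xyz = abab; abab splits into halves ab · ab, which are equal, so it is in L (w = ab)
- Pumped: xy⁰z = ε · ε · bab = bab
- bab has odd length 3, so it cannot be written as ww and is not in L

The pumping lemma would require xy⁰z ∈ L, so this decomposition yields a contradiction.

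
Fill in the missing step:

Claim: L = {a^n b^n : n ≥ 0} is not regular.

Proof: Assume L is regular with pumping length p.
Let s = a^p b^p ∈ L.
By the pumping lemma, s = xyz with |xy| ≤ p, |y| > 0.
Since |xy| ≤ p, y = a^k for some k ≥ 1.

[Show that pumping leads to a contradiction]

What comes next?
Consider xy²z = a^(p+k) b^p.

Since k ≥ 1, we have p + k > p.
So xy²z has more a's than b's: (p+k) a's vs p b's.
This means xy²z ∉ L because a^n b^n requires equal counts.

This contradicts the pumping lemma which states xy²z ∈ L.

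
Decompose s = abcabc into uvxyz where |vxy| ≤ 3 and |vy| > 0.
u='ab', v='c', x='a', y='b', z='c'

For s = abcabc with pumping length p = 3:

One valid decomposition:
- u = 'ab'
- v = 'c'
- x = 'a'
- y = 'b'
- z = 'c'

Verification:
- uvxyz = 'ab' + 'c' + 'a' + 'b' + 'c' = abcabc ✓
- |vxy| = |'cab'| = 3 ≤ 3 ✓
- |vy| = |'cb'| = 2 > 0 ✓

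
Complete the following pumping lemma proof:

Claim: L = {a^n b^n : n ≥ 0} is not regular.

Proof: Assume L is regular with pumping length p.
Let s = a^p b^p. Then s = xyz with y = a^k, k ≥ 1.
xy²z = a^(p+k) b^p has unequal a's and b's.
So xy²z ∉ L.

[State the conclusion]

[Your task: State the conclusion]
This contradicts the pumping lemma for regular languages,
which guarantees xy^i z ∈ L for all i ≥ 0.

Since our assumption that L is regular leads to a contradiction,
we conclude that L = {a^n b^n : n ≥ 0} is NOT regular. ∎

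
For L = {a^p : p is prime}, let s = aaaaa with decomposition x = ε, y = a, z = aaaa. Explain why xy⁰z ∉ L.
xy⁰z = aaaa ∉ L

Pumping with i = 0 replaces y = a by y⁰ = ε:
- Original: s = xyz = aaaaa; aaaaa has length 5, which is prime, so it is in L
- Pumped: xy⁰z = ε · ε · aaaa = aaaa
- aaaa has length 4 = 2 × 2, which is not prime, so it is not in L

The pumping lemma would require xy⁰z ∈ L, so this decomposition yields a contradiction.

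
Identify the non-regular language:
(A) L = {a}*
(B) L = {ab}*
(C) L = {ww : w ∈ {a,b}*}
(C) {ww : w ∈ {a,b}*}

(C) L = {ww : w ∈ {a,b}*} is NOT regular.

The pumping lemma can be used to prove this:
After pumping, the two halves no longer match

The other languages are regular because they can be recognized by finite automata.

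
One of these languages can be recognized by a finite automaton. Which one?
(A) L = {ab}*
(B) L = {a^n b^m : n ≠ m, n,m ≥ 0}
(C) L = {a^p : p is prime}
(A) {ab}*

(A) L = {ab}* is regular.

This can be recognized by a finite automaton (DFA/NFA).
Regular expressions like {ab}* define regular languages.

The other choices are not regular:
- {a^p : p is prime}: After pumping, the length becomes composite
- {a^n b^m : n ≠ m, n,m ≥ 0}: After pumping a's, we can make n = m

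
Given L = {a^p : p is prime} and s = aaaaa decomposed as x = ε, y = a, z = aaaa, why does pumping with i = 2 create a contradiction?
xy²z = aaaaaa ∉ L

Pumping with i = 2 replaces y = a by y² = aa:
- Original: s = xyz = aaaaa; aaaaa has length 5, which is prime, so it is in L
- Pumped: xy²z = ε · aa · aaaa = aaaaaa
- aaaaaa has length 6 = 2 × 3, which is not prime, so it is not in L

The pumping lemma would require xy²z ∈ L, so this decomposition yields a contradiction.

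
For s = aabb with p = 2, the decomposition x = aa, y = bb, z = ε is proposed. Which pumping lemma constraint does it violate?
Violated: |xy| ≤ p

The decomposition x = aa, y = bb, z = ε for s = aabb with p = 2
violates the constraint: |xy| ≤ p

|xy| = |aabb| = 4 > 2 = p. The decomposition puts too many characters in xy.

Pumping lemma constraints:
1. xyz = s (decomposition is valid)
2. |xy| ≤ p
3. |y| > 0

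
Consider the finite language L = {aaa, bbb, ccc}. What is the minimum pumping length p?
p = 4

For a finite language L, the pumping lemma holds vacuously if p > max|s| for s ∈ L.

The longest string in L = {aaa, bbb, ccc} has length 3.
If p = 4, then no string s ∈ L has |s| ≥ p, so the condition is vacuously true.

The minimum pumping length is p = 4.

Why no smaller p works: for any p ≤ 3, the longest string s ∈ L has |s| = 3 ≥ p, so it would
have to be pumpable; but pumping up (i = 2, 3, ...) produces ever longer strings, which cannot all lie in the
finite language L. So the pumping property fails for every p ≤ 3.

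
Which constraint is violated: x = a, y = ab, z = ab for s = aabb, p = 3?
Violated: xyz = s

The decomposition x = a, y = ab, z = ab for s = aabb with p = 3
violates the constraint: xyz = s

xyz = 'a' + 'ab' + 'ab' = 'aabab' ≠ 'aabb' = s. The decomposition doesn't reconstruct s.

Pumping lemma constraints:
1. xyz = s (decomposition is valid)
2. |xy| ≤ p
3. |y| > 0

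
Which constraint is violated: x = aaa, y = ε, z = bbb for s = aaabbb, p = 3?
Violated: |y| > 0

The decomposition x = aaa, y = ε, z = bbb for s = aaabbb with p = 3
violates the constraint: |y| > 0

|y| = 0, but the pumping lemma requires |y| > 0 (y must be non-empty).

Pumping lemma constraints:
1. xyz = s (decomposition is valid)
2. |xy| ≤ p
3. |y| > 0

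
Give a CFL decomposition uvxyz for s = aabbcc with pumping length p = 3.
u='aa', v='b', x='b', y='c', z='c'

For s = aabbcc with pumping length p = 3:

One valid decomposition:
- u = 'aa'
- v = 'b'
- x = 'b'
- y = 'c'
- z = 'c'

Verification:
- uvxyz = 'aa' + 'b' + 'b' + 'c' + 'c' = aabbcc ✓
- |vxy| = |'bbc'| = 3 ≤ 3 ✓
- |vy| = |'bc'| = 2 > 0 ✓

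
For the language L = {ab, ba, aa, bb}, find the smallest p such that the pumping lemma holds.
p = 3

For a finite language L, the pumping lemma holds vacuously if p > max|s| for s ∈ L.

The longest string in L = {ab, ba, aa, bb} has length 2.
If p = 3, then no string s ∈ L has |s| ≥ p, so the condition is vacuously true.

The minimum pumping length is p = 3.

Why no smaller p works: for any p ≤ 2, the longest string s ∈ L has |s| = 2 ≥ p, so it would
have to be pumpable; but pumping up (i = 2, 3, ...) produces ever longer strings, which cannot all lie in the
finite language L. So the pumping property fails for every p ≤ 2.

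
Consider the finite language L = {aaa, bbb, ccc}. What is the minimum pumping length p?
p = 4

For a finite language L, the pumping lemma holds vacuously if p > max|s| for s ∈ L.

The longest string in L = {aaa, bbb, ccc} has length 3.
If p = 4, then no string s ∈ L has |s| ≥ p, so the condition is vacuously true.

The minimum pumping length is p = 4.

Why no smaller p works: for any p ≤ 3, the longest string s ∈ L has |s| = 3 ≥ p, so it would
have to be pumpable; but pumping up (i = 2, 3, ...) produces ever longer strings, which cannot all lie in the
finite language L. So the pumping property fails for every p ≤ 3.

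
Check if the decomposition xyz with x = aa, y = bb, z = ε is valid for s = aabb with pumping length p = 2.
Violated: |xy| ≤ p

The decomposition x = aa, y = bb, z = ε for s = aabb with p = 2
violates the constraint: |xy| ≤ p

|xy| = |aabb| = 4 > 2 = p. The decomposition puts too many characters in xy.

Pumping lemma constraints:
1. xyz = s (decomposition is valid)
2. |xy| ≤ p
3. |y| > 0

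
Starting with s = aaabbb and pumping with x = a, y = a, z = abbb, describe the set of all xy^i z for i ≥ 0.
{xy^i z : i ≥ 0} = {a^(2+i) b^3 : i ≥ 0} = {aabbb, aaabbb, aaaabbb, ...}

With x = a, y = a, z = abbb: Starting with aaabbb and pumping the second 'a', we get strings with 2+i a's followed by 3 b's for i = 0, 1, 2, ...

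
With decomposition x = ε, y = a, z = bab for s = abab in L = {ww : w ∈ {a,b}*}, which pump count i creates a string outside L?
i = 0

xy⁰z = ε · ε · bab = bab; bab has odd length 3, so it cannot be written as ww and is not in L.
(Other choices also work, e.g. i = 2, 3; only i = 1 is guaranteed to stay in L since xy¹z = s.)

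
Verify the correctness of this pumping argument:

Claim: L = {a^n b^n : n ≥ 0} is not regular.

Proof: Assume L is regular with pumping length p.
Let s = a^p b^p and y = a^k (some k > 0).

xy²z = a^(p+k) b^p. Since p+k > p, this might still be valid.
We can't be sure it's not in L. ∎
The proof is INCORRECT.

Error: The conclusion is wrong.
xy²z = a^(p+k) b^p is definitely NOT in L because the number of a's (p+k) ≠ number of b's (p).
The proof incorrectly doubts what is actually a valid contradiction.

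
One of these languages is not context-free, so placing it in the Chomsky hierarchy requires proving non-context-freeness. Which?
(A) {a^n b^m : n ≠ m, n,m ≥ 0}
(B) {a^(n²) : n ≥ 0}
(B) {a^(n²) : n ≥ 0}

(B) {a^(n²) : n ≥ 0} requires the CFL pumping lemma.

- {a^n b^m : n ≠ m, n,m ≥ 0} is context-free (but not regular)
  • Can be shown non-regular with the regular pumping lemma
  • After pumping a's, we can make n = m

- {a^(n²) : n ≥ 0} is NOT context-free
  • Requires the CFL pumping lemma to prove
  • Gaps between squares grow unboundedly

The CFL pumping lemma is "stronger" in that it can prove non-membership
in the larger class of context-free languages.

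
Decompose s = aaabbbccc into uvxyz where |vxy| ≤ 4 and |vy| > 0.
u='aa', v='a', x='bb', y='b', z='ccc'

For s = aaabbbccc with pumping length p = 4:

One valid decomposition:
- u = 'aa'
- v = 'a'
- x = 'bb'
- y = 'b'
- z = 'ccc'

Verification:
- uvxyz = 'aa' + 'a' + 'bb' + 'b' + 'ccc' = aaabbbccc ✓
- |vxy| = |'abbb'| = 4 ≤ 4 ✓
- |vy| = |'ab'| = 2 > 0 ✓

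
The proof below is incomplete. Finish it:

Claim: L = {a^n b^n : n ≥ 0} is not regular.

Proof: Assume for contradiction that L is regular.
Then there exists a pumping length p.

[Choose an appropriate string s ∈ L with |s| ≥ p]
s = a^p b^p

This string is in L (has equal a's and b's) and has length 2p ≥ p.
Any decomposition xyz with |xy| ≤ p means y consists only of a's,
so pumping will unbalance the counts.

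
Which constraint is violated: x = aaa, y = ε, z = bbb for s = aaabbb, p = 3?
Violated: |y| > 0

The decomposition x = aaa, y = ε, z = bbb for s = aaabbb with p = 3
violates the constraint: |y| > 0

|y| = 0, but the pumping lemma requires |y| > 0 (y must be non-empty).

Pumping lemma constraints:
1. xyz = s (decomposition is valid)
2. |xy| ≤ p
3. |y| > 0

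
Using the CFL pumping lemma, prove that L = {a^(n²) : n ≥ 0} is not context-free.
Assume for contradiction that L is context-free, and let p ≥ 1 be the pumping length given by the pumping lemma for CFLs.
Choose s = a^(p²). Then s ∈ L and |s| = p² ≥ p.
By the CFL pumping lemma, s = uvxyz for some u, v, x, y, z with |vxy| ≤ p, |vy| ≥ 1, and uv^i xy^i z ∈ L for every i ≥ 0.
All symbols are a's, so only lengths matter: let k = |vy|, with 1 ≤ k ≤ |vxy| ≤ p.

Take i = 2: |uv²xy²z| = p² + k, and p² < p² + k ≤ p² + p < (p + 1)².
So the length lies strictly between consecutive squares and is not a perfect square; uv²xy²z ∉ L.

This contradicts the CFL pumping lemma, which requires uv^i xy^i z ∈ L for all i ≥ 0.
Hence L = {a^(n²) : n ≥ 0} is not context-free. ∎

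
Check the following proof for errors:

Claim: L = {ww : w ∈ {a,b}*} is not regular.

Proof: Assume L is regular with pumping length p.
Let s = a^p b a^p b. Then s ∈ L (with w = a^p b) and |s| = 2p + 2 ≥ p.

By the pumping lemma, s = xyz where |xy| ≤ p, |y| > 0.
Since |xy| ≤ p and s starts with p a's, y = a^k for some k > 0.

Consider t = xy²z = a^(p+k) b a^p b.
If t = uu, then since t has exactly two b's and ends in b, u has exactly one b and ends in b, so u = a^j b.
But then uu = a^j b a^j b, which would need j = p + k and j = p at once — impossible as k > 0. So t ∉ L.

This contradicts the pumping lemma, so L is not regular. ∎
The proof is correct.

This proof is valid because:
1. s = a^p b a^p b is in L and is chosen in terms of p, so |s| ≥ p holds for every p
2. The decomposition analysis is correct: |xy| ≤ p forces y to lie inside the leading a's
3. The contradiction is valid: the argument shows a^(p+k) b a^p b cannot be split into two equal halves
4. The conclusion follows logically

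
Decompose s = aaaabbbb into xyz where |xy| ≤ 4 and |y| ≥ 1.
x = '', y = 'aa', z = 'aabbbb'

For s = aaaabbbb and p = 4, one valid decomposition is:
- x = '' (length 0)
- y = 'aa' (length 2)
- z = 'aabbbb' (length 6)

Verification:
- xyz = '' + 'aa' + 'aabbbb' = aaaabbbb ✓
- |xy| = 2 ≤ 4 ✓
- |y| = 2 > 0 ✓

All pumping lemma constraints are satisfied.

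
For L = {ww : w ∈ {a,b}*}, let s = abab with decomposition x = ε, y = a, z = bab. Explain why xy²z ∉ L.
xy²z = aabab ∉ L

Pumping with i = 2 replaces y = a by y² = aa:
- Original: s = xyz = abab; abab splits into halves ab · ab, which are equal, so it is in L (w = ab)
- Pumped: xy²z = ε · aa · bab = aabab
- aabab has odd length 5, so it cannot be written as ww and is not in L

The pumping lemma would require xy²z ∈ L, so this decomposition yields a contradiction.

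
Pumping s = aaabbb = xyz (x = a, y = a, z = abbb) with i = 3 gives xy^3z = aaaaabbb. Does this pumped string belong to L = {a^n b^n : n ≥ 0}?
No

xy³z = a · aaa · abbb = aaaaabbb.
aaaaabbb has 5 a's and 3 b's; 5 ≠ 3, so it is not in L.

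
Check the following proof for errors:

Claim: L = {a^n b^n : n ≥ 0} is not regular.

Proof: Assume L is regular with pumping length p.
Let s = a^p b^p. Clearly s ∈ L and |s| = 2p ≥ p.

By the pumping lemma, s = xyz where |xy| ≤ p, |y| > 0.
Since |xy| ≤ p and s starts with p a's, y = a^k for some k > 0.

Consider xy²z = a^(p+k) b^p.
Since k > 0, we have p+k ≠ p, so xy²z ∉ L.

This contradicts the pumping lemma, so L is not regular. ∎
The proof is correct.

This proof is valid because:
1. The string s = a^p b^p is correctly in L
2. The decomposition analysis is correct: y must consist only of a's
3. The contradiction is valid: pumping increases a's but not b's
4. The conclusion follows logically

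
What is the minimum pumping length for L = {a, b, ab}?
p = 3

For a finite language L, the pumping lemma holds vacuously if p > max|s| for s ∈ L.

The longest string in L = {a, b, ab} has length 2.
If p = 3, then no string s ∈ L has |s| ≥ p, so the condition is vacuously true.

The minimum pumping length is p = 3.

Why no smaller p works: for any p ≤ 2, the longest string s ∈ L has |s| = 2 ≥ p, so it would
have to be pumpable; but pumping up (i = 2, 3, ...) produces ever longer strings, which cannot all lie in the
finite language L. So the pumping property fails for every p ≤ 2.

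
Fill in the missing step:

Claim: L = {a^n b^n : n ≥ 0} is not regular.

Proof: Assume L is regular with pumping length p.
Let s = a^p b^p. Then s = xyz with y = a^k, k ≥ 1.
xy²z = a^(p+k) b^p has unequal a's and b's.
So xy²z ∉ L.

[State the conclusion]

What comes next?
This contradicts the pumping lemma for regular languages,
which guarantees xy^i z ∈ L for all i ≥ 0.

Since our assumption that L is regular leads to a contradiction,
we conclude that L = {a^n b^n : n ≥ 0} is NOT regular. ∎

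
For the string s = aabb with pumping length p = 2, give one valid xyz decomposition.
x = '', y = 'aa', z = 'bb'

For s = aabb and p = 2, one valid decomposition is:
- x = '' (length 0)
- y = 'aa' (length 2)
- z = 'bb' (length 2)

Verification:
- xyz = '' + 'aa' + 'bb' = aabb ✓
- |xy| = 2 ≤ 2 ✓
- |y| = 2 > 0 ✓

All pumping lemma constraints are satisfied.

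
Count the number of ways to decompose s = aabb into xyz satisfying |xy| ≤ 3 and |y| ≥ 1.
6

For s = 'aabb' with pumping length p = 3:

Constraints: |xy| ≤ 3, |y| > 0

Valid decompositions (|xy| ≤ p, |y| ≥ 1):
  • x='', y='a', z='abb'
  • x='a', y='a', z='bb'
  • x='', y='aa', z='bb'
  • x='aa', y='b', z='b'
  • x='a', y='ab', z='b'
  • x='', y='aab', z='b'

Total count: 6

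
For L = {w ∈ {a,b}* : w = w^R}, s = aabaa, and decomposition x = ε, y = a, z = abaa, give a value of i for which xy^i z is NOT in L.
i = 2

xy²z = ε · aa · abaa = aaabaa; aaabaa reversed is aabaaa ≠ aaabaa, so it is not a palindrome and is not in L.
(Other choices also work, e.g. i = 0, 3; only i = 1 is guaranteed to stay in L since xy¹z = s.)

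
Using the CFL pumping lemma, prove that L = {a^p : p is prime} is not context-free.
Assume for contradiction that L is context-free, and let p ≥ 1 be the pumping length given by the pumping lemma for CFLs.
Choose a prime q with q ≥ p and let s = a^q. Then s ∈ L and |s| = q ≥ p.
By the CFL pumping lemma, s = uvxyz for some u, v, x, y, z with |vxy| ≤ p, |vy| ≥ 1, and uv^i xy^i z ∈ L for every i ≥ 0.
All symbols are a's, so only lengths matter: let k = |vy|, with 1 ≤ k ≤ p. Then |uv^i xy^i z| = q + (i − 1)k.

Take i = q + 1: the length is q + qk = q(k + 1).
Both factors satisfy q ≥ 2 and k + 1 ≥ 2, so q(k + 1) is composite and uv^(q+1) xy^(q+1) z ∉ L.

This contradicts the CFL pumping lemma, which requires uv^i xy^i z ∈ L for all i ≥ 0.
Hence L = {a^p : p is prime} is not context-free. ∎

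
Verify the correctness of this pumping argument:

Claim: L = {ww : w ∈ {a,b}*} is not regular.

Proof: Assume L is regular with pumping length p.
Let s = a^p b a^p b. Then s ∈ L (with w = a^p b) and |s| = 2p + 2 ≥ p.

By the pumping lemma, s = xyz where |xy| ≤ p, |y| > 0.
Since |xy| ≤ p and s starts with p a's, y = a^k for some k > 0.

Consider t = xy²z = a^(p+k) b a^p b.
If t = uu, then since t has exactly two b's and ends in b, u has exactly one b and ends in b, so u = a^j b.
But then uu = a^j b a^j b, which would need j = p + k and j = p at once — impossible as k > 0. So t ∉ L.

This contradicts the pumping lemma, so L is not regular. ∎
The proof is correct.

This proof is valid because:
1. s = a^p b a^p b is in L and is chosen in terms of p, so |s| ≥ p holds for every p
2. The decomposition analysis is correct: |xy| ≤ p forces y to lie inside the leading a's
3. The contradiction is valid: the argument shows a^(p+k) b a^p b cannot be split into two equal halves
4. The conclusion follows logically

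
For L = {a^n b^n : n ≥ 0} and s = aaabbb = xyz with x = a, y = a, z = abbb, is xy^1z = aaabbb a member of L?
Yes

xy¹z = a · a · abbb = aaabbb.
aaabbb = a^3 b^3 has equal counts (3 = 3), so it is in L.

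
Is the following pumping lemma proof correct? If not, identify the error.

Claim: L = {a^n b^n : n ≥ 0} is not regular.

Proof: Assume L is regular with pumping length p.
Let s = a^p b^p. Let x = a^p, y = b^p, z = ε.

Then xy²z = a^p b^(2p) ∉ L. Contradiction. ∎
The proof is INCORRECT.

Error: The decomposition violates |xy| ≤ p.
With x = a^p and y = b^p, we have |xy| = 2p > p.
The pumping lemma requires |xy| ≤ p, so y must be within the first p characters.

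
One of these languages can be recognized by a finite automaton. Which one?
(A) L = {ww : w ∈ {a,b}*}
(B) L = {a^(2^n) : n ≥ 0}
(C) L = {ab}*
(C) {ab}*

(C) L = {ab}* is regular.

This can be recognized by a finite automaton (DFA/NFA).
Regular expressions like {ab}* define regular languages.

The other choices are not regular:
- {ww : w ∈ {a,b}*}: After pumping, the two halves no longer match
- {a^(2^n) : n ≥ 0}: After pumping, length is no longer a power of 2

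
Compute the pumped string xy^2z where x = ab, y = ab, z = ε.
ababab

Given x = 'ab', y = 'ab', z = '' and i = 2:

xy^2z = x + y·y·...·y (2 times) + z
       = 'ab' + 'ab'^2 + ''
       = 'ab' + 'abab' + ''
       = 'ababab'

The pumped string is 'ababab' with length 6.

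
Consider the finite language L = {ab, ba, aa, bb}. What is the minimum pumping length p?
p = 3

For a finite language L, the pumping lemma holds vacuously if p > max|s| for s ∈ L.

The longest string in L = {ab, ba, aa, bb} has length 2.
If p = 3, then no string s ∈ L has |s| ≥ p, so the condition is vacuously true.

The minimum pumping length is p = 3.

Why no smaller p works: for any p ≤ 2, the longest string s ∈ L has |s| = 2 ≥ p, so it would
have to be pumpable; but pumping up (i = 2, 3, ...) produces ever longer strings, which cannot all lie in the
finite language L. So the pumping property fails for every p ≤ 2.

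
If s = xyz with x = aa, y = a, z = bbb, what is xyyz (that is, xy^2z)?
aaaabbb

Given x = 'aa', y = 'a', z = 'bbb' and i = 2:

xy^2z = x + y·y·...·y (2 times) + z
       = 'aa' + 'a'^2 + 'bbb'
       = 'aa' + 'aa' + 'bbb'
       = 'aaaabbb'

The pumped string is 'aaaabbb' with length 7.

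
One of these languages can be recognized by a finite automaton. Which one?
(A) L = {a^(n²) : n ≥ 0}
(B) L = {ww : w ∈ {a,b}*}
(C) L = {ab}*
(C) {ab}*

(C) L = {ab}* is regular.

This can be recognized by a finite automaton (DFA/NFA).
Regular expressions like {ab}* define regular languages.

The other choices are not regular:
- {ww : w ∈ {a,b}*}: After pumping, the two halves no longer match
- {a^(n²) : n ≥ 0}: After pumping, length is no longer a perfect square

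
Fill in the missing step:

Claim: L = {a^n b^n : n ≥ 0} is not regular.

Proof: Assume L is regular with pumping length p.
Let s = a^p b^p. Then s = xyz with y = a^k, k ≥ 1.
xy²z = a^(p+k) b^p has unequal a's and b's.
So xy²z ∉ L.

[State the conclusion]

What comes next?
This contradicts the pumping lemma for regular languages,
which guarantees xy^i z ∈ L for all i ≥ 0.

Since our assumption that L is regular leads to a contradiction,
we conclude that L = {a^n b^n : n ≥ 0} is NOT regular. ∎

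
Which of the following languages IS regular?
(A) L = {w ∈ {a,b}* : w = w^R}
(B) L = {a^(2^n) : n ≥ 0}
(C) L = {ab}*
(C) {ab}*

(C) L = {ab}* is regular.

This can be recognized by a finite automaton (DFA/NFA).
Regular expressions like {ab}* define regular languages.

The other choices are not regular:
- {w ∈ {a,b}* : w = w^R}: After pumping, the string is no longer symmetric
- {a^(2^n) : n ≥ 0}: After pumping, length is no longer a power of 2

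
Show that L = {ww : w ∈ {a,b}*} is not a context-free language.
Assume for contradiction that L is context-free, and let p ≥ 1 be the pumping length given by the pumping lemma for CFLs.
Choose s = a^p b^p a^p b^p. Then s ∈ L (take w = a^p b^p) and |s| = 4p ≥ p.
By the CFL pumping lemma, s = uvxyz for some u, v, x, y, z with |vxy| ≤ p, |vy| ≥ 1, and uv^i xy^i z ∈ L for every i ≥ 0.

Write s as four blocks A₁ B₁ A₂ B₂ with A₁ = A₂ = a^p and B₁ = B₂ = b^p. Since |vxy| ≤ p, the window vxy lies inside at most two adjacent blocks. Take i = 0 and let t = uxz, so |t| = 4p − |vy| with 1 ≤ |vy| ≤ p. If |t| is odd, t ∉ L immediately, so assume |vy| is even (hence |vy| ≥ 2) and |t|/2 = 2p − |vy|/2, which satisfies p ≤ |t|/2 ≤ 2p − 1.

Case 1 (vxy inside A₁B₁): t = a^(p−j) b^(p−l) a^p b^p with j + l = |vy|. The second half of t has length < 2p, so it is a suffix of the trailing a^p b^p and ends in b; the first half is a^(p−j) b^(p−l) a^((j+l)/2), which ends in a because (j+l)/2 ≥ 1. The halves differ, so t ∉ L.

Case 2 (vxy inside B₁A₂, straddling the middle): t = a^p b^(p−j) a^(p−l) b^p with j + l = |vy|. If t = ww, then w is a prefix of t of length ≥ p, so w begins with a^p; and w is a suffix of t of length ≥ p, so w ends with b^p. That forces |w| ≥ 2p, contradicting |w| = |t|/2 ≤ 2p − 1. So t ∉ L.

Case 3 (vxy inside A₂B₂): t = a^p b^p a^(p−j) b^(p−l) with j + l = |vy|. The first half of t is a prefix of a^p b^p, so it begins with a; the second half is b^((j+l)/2) a^(p−j) b^(p−l), which begins with b. The halves differ, so t ∉ L.

In every case uv⁰xy⁰z = uxz ∉ L.

This contradicts the CFL pumping lemma, which requires uv^i xy^i z ∈ L for all i ≥ 0.
Hence L = {ww : w ∈ {a,b}*} is not context-free. ∎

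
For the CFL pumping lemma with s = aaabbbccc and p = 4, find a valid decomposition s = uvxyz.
u='aa', v='a', x='bb', y='b', z='ccc'

For s = aaabbbccc with pumping length p = 4:

One valid decomposition:
- u = 'aa'
- v = 'a'
- x = 'bb'
- y = 'b'
- z = 'ccc'

Verification:
- uvxyz = 'aa' + 'a' + 'bb' + 'b' + 'ccc' = aaabbbccc ✓
- |vxy| = |'abbb'| = 4 ≤ 4 ✓
- |vy| = |'ab'| = 2 > 0 ✓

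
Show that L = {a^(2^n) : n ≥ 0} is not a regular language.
Assume for contradiction that L is regular, and let p ≥ 1 be the pumping length given by the pumping lemma.
Choose s = a^(2^p). Then s ∈ L and |s| = 2^p ≥ p.
By the pumping lemma, s = xyz for some x, y, z with |xy| ≤ p, |y| ≥ 1, and xy^i z ∈ L for every i ≥ 0.
Here y = a^k for some k with 1 ≤ k ≤ |xy| ≤ p, and p < 2^p.

Take i = 2: |xy²z| = 2^p + k.
Now 2^p < 2^p + k ≤ 2^p + p < 2^p + 2^p = 2^(p+1).
So |xy²z| lies strictly between the consecutive powers of two 2^p and 2^(p+1), hence is not a power of 2, and xy²z ∉ L.

This contradicts the pumping lemma, which requires xy^i z ∈ L for all i ≥ 0.
Hence L = {a^(2^n) : n ≥ 0} is not regular. ∎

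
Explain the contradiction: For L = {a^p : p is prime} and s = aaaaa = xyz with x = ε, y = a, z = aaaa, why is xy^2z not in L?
xy²z = aaaaaa ∉ L

Pumping with i = 2 replaces y = a by y² = aa:
- Original: s = xyz = aaaaa; aaaaa has length 5, which is prime, so it is in L
- Pumped: xy²z = ε · aa · aaaa = aaaaaa
- aaaaaa has length 6 = 2 × 3, which is not prime, so it is not in L

The pumping lemma would require xy²z ∈ L, so this decomposition yields a contradiction.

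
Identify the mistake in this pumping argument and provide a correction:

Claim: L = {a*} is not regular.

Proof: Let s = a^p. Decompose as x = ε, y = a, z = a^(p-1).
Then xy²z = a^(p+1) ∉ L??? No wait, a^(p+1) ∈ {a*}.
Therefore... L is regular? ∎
Error: The proof attempts to show a*  is not regular, but a* IS regular!

Correction: a* is a regular language (recognized by a simple DFA with one accepting state and self-loop on 'a'). The pumping lemma can only prove non-regularity, not regularity. For regular languages, pumping always works.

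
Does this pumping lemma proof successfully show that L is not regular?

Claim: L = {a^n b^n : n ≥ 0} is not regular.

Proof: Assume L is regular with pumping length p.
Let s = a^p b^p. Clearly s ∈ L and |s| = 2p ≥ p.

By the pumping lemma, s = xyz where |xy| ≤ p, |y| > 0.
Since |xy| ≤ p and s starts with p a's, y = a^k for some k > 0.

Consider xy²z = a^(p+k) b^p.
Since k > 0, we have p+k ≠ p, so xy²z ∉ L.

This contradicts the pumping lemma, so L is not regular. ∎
The proof is correct.

This proof is valid because:
1. The string s = a^p b^p is correctly in L
2. The decomposition analysis is correct: y must consist only of a's
3. The contradiction is valid: pumping increases a's but not b's
4. The conclusion follows logically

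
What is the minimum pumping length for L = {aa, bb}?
p = 3

For a finite language L, the pumping lemma holds vacuously if p > max|s| for s ∈ L.

The longest string in L = {aa, bb} has length 2.
If p = 3, then no string s ∈ L has |s| ≥ p, so the condition is vacuously true.

The minimum pumping length is p = 3.

Why no smaller p works: for any p ≤ 2, the longest string s ∈ L has |s| = 2 ≥ p, so it would
have to be pumpable; but pumping up (i = 2, 3, ...) produces ever longer strings, which cannot all lie in the
finite language L. So the pumping property fails for every p ≤ 2.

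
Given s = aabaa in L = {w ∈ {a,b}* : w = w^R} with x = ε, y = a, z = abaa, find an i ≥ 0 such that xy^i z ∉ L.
i = 2

xy²z = ε · aa · abaa = aaabaa; aaabaa reversed is aabaaa ≠ aaabaa, so it is not a palindrome and is not in L.
(Other choices also work, e.g. i = 0, 3; only i = 1 is guaranteed to stay in L since xy¹z = s.)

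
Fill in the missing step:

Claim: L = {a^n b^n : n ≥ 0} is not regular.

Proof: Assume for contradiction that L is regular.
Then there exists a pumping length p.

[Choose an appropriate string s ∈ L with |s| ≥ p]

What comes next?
s = a^p b^p

This string is in L (has equal a's and b's) and has length 2p ≥ p.
Any decomposition xyz with |xy| ≤ p means y consists only of a's,
so pumping will unbalance the counts.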